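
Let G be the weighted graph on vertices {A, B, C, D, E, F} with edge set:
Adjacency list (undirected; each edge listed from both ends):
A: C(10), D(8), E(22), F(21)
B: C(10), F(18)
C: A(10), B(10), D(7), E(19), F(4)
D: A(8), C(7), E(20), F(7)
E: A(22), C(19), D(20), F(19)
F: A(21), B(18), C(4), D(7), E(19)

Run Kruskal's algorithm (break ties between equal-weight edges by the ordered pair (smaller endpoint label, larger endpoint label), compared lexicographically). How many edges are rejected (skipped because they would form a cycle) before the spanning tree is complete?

Kruskal's algorithm — process edges by increasing weight (ties by edge label):
C-F (4): add. Components now {A} {B} {C,F} {D} {E}
C-D (7): add. Components now {A} {B} {C,D,F} {E}
D-F (7): skip — D and F already connected.
A-D (8): add. Components now {A,C,D,F} {B} {E}
A-C (10): skip — A and C already connected.
B-C (10): add. Components now {A,B,C,D,F} {E}
B-F (18): skip — B and F already connected.
C-E (19): add. Components now {A,B,C,D,E,F}
Edges rejected before the tree was complete: 3.

3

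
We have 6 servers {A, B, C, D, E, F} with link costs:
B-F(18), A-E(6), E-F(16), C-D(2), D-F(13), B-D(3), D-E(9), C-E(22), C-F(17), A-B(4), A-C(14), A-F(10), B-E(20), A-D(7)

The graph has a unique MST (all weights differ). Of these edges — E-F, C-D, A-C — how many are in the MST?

1

Sort edges by weight, then run Kruskal:
C-D (2): add. Components now {A} {B} {C,D} {E} {F}
B-D (3): add. Components now {A} {B,C,D} {E} {F}
A-B (4): add. Components now {A,B,C,D} {E} {F}
A-E (6): add. Components now {A,B,C,D,E} {F}
A-D (7): skip — A and D already connected.
D-E (9): skip — D and E already connected.
A-F (10): add. Components now {A,B,C,D,E,F}
MST edge set: {C-D, B-D, A-B, A-E, A-F}.
Of the listed edges, {C-D} are in the MST → 1.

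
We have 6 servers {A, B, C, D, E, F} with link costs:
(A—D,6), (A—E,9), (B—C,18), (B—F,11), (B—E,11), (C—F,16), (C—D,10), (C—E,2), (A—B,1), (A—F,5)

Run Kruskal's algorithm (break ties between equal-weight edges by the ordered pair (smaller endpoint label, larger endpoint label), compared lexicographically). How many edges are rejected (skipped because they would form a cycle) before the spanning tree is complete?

0

Kruskal: consider edges lightest-first.
A—B (1): add. Components now {A,B} {C} {D} {E} {F}
C—E (2): add. Components now {A,B} {C,E} {D} {F}
A—F (5): add. Components now {A,B,F} {C,E} {D}
A—D (6): add. Components now {A,B,D,F} {C,E}
A—E (9): add. Components now {A,B,C,D,E,F}
Edges rejected before the tree was complete: 0.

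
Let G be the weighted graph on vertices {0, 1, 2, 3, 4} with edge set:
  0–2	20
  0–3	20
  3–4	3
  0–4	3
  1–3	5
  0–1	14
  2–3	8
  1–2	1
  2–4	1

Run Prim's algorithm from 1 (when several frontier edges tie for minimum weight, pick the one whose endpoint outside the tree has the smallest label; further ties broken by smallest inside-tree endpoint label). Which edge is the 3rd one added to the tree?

0-4

Prim, starting at 1.
Step 1: frontier [1–2 1, 1–3 5, 0–1 14] → take 1–2 (1); add 2.
Step 2: frontier [1–3 5, 0–1 14, 2–4 1, 2–3 8, 0–2 20] → take 2–4 (1); add 4.
Step 3: frontier [1–3 5, 0–1 14, 2–3 8, 0–2 20, 0–4 3, 3–4 3] → take 0–4 (3); add 0.
Step 4: frontier [0–3 20, 1–3 5, 2–3 8, 3–4 3] → take 3–4 (3); add 3.
The 3rd edge added is 0–4.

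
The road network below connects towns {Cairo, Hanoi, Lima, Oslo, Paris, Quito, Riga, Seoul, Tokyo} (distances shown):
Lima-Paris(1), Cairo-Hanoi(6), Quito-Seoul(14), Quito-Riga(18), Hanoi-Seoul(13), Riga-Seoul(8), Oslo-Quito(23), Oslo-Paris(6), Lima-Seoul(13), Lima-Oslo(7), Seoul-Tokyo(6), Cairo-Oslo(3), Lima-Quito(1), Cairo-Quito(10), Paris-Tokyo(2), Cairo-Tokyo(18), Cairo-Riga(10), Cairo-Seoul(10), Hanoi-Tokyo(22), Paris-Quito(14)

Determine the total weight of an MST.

33

Prim, starting at Hanoi.
Step 1: cheapest edge leaving the tree is Cairo-Hanoi (6); add Cairo.
Step 2: cheapest edge leaving the tree is Cairo-Oslo (3); add Oslo.
Step 3: cheapest edge leaving the tree is Oslo-Paris (6); add Paris.
Step 4: cheapest edge leaving the tree is Lima-Paris (1); add Lima.
Step 5: cheapest edge leaving the tree is Lima-Quito (1); add Quito.
Step 6: cheapest edge leaving the tree is Paris-Tokyo (2); add Tokyo.
Step 7: cheapest edge leaving the tree is Seoul-Tokyo (6); add Seoul.
Step 8: cheapest edge leaving the tree is Riga-Seoul (8); add Riga.
MST edges: Cairo-Hanoi, Cairo-Oslo, Oslo-Paris, Lima-Paris, Lima-Quito, Paris-Tokyo, Seoul-Tokyo, Riga-Seoul; total weight 6+3+6+1+1+2+6+8 = 33.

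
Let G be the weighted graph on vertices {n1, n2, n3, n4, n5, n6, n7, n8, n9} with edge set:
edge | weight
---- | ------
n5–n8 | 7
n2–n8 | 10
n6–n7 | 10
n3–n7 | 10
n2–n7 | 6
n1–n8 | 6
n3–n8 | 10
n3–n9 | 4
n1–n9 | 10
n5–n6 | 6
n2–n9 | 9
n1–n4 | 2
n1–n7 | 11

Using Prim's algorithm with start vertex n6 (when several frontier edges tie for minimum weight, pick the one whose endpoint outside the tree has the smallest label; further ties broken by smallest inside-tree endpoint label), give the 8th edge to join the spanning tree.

Prim's algorithm from n6:
Step 1: cheapest edge leaving the tree is n5–n6 (6); add n5.
Step 2: cheapest edge leaving the tree is n5–n8 (7); add n8.
Step 3: cheapest edge leaving the tree is n1–n8 (6); add n1.
Step 4: cheapest edge leaving the tree is n1–n4 (2); add n4.
Step 5: cheapest edge leaving the tree is n2–n8 (10); add n2.
Step 6: cheapest edge leaving the tree is n2–n7 (6); add n7.
Step 7: cheapest edge leaving the tree is n2–n9 (9); add n9.
Step 8: cheapest edge leaving the tree is n3–n9 (4); add n3.
The 8th edge added is n3–n9.

n3-n9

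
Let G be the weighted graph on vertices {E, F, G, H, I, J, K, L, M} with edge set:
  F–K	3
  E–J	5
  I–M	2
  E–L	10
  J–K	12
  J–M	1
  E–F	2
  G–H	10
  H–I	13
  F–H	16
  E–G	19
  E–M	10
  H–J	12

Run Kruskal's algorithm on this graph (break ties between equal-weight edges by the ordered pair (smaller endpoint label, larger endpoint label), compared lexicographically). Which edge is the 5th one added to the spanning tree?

Kruskal's algorithm — process edges by increasing weight (ties by edge label):
J–M (1): add — endpoints in different components.
E–F (2): add — endpoints in different components.
I–M (2): add — endpoints in different components.
F–K (3): add — endpoints in different components.
E–J (5): add — endpoints in different components.
E–L (10): add — endpoints in different components.
E–M (10): skip — E and M already connected.
G–H (10): add — endpoints in different components.
H–J (12): add — endpoints in different components.
The 5th edge added is E–J.

E-J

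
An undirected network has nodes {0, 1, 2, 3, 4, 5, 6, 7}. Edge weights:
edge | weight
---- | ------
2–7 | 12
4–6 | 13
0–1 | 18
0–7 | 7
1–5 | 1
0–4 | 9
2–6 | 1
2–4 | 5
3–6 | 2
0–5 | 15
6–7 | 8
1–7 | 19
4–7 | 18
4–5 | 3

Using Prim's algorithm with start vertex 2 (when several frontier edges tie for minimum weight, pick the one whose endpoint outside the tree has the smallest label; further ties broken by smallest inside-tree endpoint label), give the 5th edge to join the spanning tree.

1-5

Grow the tree from 2 using Prim:
Step 1: frontier [2–6 1, 2–4 5, 2–7 12] → take 2–6 (1); add 6.
Step 2: frontier [2–4 5, 2–7 12, 3–6 2, 6–7 8, 4–6 13] → take 3–6 (2); add 3.
Step 3: frontier [2–4 5, 2–7 12, 6–7 8, 4–6 13] → take 2–4 (5); add 4.
Step 4: frontier [2–7 12, 4–5 3, 0–4 9, 4–7 18, 6–7 8] → take 4–5 (3); add 5.
Step 5: frontier [2–7 12, 0–4 9, 4–7 18, 1–5 1, 0–5 15, 6–7 8] → take 1–5 (1); add 1.
Step 6: frontier [0–1 18, 1–7 19, 2–7 12, 0–4 9, 4–7 18, 0–5 15, 6–7 8] → take 6–7 (8); add 7.
Step 7: frontier [0–1 18, 0–4 9, 0–5 15, 0–7 7] → take 0–7 (7); add 0.
The 5th edge added is 1–5.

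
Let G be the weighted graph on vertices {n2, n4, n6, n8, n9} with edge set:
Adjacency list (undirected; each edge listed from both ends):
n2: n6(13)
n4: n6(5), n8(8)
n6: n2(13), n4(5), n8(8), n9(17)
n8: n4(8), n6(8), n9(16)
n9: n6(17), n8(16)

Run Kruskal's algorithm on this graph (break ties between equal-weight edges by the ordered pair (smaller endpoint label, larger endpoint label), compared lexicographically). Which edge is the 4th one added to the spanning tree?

Sort edges by weight, then run Kruskal:
n4—n6 (5): add. Components now {n2} {n9} {n8} {n4,n6}
n4—n8 (8): add. Components now {n2} {n9} {n4,n6,n8}
n6—n8 (8): skip — n8 and n6 already connected.
n2—n6 (13): add. Components now {n2,n4,n6,n8} {n9}
n8—n9 (16): add. Components now {n2,n4,n6,n8,n9}
The 4th edge added is n8—n9.

n8-n9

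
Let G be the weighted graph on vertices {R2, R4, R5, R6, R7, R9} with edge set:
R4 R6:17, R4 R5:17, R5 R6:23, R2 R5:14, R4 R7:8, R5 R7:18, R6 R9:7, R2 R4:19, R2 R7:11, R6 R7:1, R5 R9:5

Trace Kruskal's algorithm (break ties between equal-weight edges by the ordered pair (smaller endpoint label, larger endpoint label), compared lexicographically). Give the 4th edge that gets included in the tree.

R4-R7

Sort edges by weight, then run Kruskal:
R6 R7 (1): add — endpoints in different components.
R5 R9 (5): add — endpoints in different components.
R6 R9 (7): add — endpoints in different components.
R4 R7 (8): add — endpoints in different components.
R2 R7 (11): add — endpoints in different components.
The 4th edge added is R4 R7.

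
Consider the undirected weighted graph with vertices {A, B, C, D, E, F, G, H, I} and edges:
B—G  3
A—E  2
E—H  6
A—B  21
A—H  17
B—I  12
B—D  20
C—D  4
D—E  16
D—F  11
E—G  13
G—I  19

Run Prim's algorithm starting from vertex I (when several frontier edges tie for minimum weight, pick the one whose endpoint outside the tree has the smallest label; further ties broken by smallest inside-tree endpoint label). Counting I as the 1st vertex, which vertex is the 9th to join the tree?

Prim, starting at I.
Step 1: cheapest edge leaving the tree is B—I (12); add B.
Step 2: cheapest edge leaving the tree is B—G (3); add G.
Step 3: cheapest edge leaving the tree is E—G (13); add E.
Step 4: cheapest edge leaving the tree is A—E (2); add A.
Step 5: cheapest edge leaving the tree is E—H (6); add H.
Step 6: cheapest edge leaving the tree is D—E (16); add D.
Step 7: cheapest edge leaving the tree is C—D (4); add C.
Step 8: cheapest edge leaving the tree is D—F (11); add F.
Vertex order: I, B, G, E, A, H, D, C, F. The 9th vertex is F.

F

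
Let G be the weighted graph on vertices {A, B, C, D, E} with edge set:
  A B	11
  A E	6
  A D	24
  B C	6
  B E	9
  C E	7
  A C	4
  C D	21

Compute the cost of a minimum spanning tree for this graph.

Sort edges by weight, then run Kruskal:
A C (4): add. Components now {A,C} {B} {D} {E}
A E (6): add. Components now {A,C,E} {B} {D}
B C (6): add. Components now {A,B,C,E} {D}
C E (7): skip — C and E already connected.
B E (9): skip — B and E already connected.
A B (11): skip — A and B already connected.
C D (21): add. Components now {A,B,C,D,E}
MST edges: A C, A E, B C, C D; total weight 4+6+6+21 = 37.

37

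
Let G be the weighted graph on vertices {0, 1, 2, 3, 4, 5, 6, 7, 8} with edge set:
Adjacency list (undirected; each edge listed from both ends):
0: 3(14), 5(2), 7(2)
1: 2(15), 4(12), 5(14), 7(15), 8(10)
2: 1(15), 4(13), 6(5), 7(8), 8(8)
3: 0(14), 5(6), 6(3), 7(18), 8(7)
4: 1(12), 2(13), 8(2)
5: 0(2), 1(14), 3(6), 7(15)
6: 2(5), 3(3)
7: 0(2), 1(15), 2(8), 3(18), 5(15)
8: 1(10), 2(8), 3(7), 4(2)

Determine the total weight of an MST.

37

Sort edges by weight, then run Kruskal:
0–5 (2): add — endpoints in different components.
0–7 (2): add — endpoints in different components.
4–8 (2): add — endpoints in different components.
3–6 (3): add — endpoints in different components.
2–6 (5): add — endpoints in different components.
3–5 (6): add — endpoints in different components.
3–8 (7): add — endpoints in different components.
2–7 (8): skip — 2 and 7 already connected.
2–8 (8): skip — 2 and 8 already connected.
1–8 (10): add — endpoints in different components.
MST edges: 0–5, 0–7, 4–8, 3–6, 2–6, 3–5, 3–8, 1–8; total weight 2+2+2+3+5+6+7+10 = 37.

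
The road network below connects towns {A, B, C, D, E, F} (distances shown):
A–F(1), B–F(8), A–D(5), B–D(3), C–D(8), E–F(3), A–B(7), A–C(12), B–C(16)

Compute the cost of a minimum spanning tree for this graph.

Prim's algorithm from E:
Step 1: cheapest edge leaving the tree is E–F (3); add F.
Step 2: cheapest edge leaving the tree is A–F (1); add A.
Step 3: cheapest edge leaving the tree is A–D (5); add D.
Step 4: cheapest edge leaving the tree is B–D (3); add B.
Step 5: cheapest edge leaving the tree is C–D (8); add C.
MST edges: E–F, A–F, A–D, B–D, C–D; total weight 3+1+5+3+8 = 20.

20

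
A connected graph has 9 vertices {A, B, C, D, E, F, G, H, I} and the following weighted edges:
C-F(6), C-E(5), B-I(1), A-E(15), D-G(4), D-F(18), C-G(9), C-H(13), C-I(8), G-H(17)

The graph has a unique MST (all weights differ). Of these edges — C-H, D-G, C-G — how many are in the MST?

Sort edges by weight, then run Kruskal:
B-I (1): add — endpoints in different components.
D-G (4): add — endpoints in different components.
C-E (5): add — endpoints in different components.
C-F (6): add — endpoints in different components.
C-I (8): add — endpoints in different components.
C-G (9): add — endpoints in different components.
C-H (13): add — endpoints in different components.
A-E (15): add — endpoints in different components.
MST edge set: {B-I, D-G, C-E, C-F, C-I, C-G, C-H, A-E}.
Of the listed edges, {C-H, D-G, C-G} are in the MST → 3.

3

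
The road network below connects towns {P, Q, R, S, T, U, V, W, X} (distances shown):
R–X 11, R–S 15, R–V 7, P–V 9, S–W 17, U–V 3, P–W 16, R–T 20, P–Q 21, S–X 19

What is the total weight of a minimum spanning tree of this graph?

102

Kruskal's algorithm — process edges by increasing weight (ties by edge label):
U–V (3): add — endpoints in different components.
R–V (7): add — endpoints in different components.
P–V (9): add — endpoints in different components.
R–X (11): add — endpoints in different components.
R–S (15): add — endpoints in different components.
P–W (16): add — endpoints in different components.
S–W (17): skip — S and W already connected.
S–X (19): skip — S and X already connected.
R–T (20): add — endpoints in different components.
P–Q (21): add — endpoints in different components.
MST edges: U–V, R–V, P–V, R–X, R–S, P–W, R–T, P–Q; total weight 3+7+9+11+15+16+20+21 = 102.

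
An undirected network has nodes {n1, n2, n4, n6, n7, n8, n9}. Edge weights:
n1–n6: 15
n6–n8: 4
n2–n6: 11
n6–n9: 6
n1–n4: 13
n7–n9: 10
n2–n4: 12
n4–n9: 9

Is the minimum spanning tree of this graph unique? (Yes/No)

Yes

Kruskal's algorithm — process edges by increasing weight (ties by edge label):
n6–n8 (4): add — endpoints in different components.
n6–n9 (6): add — endpoints in different components.
n4–n9 (9): add — endpoints in different components.
n7–n9 (10): add — endpoints in different components.
n2–n6 (11): add — endpoints in different components.
n2–n4 (12): skip — n2 and n4 already connected.
n1–n4 (13): add — endpoints in different components.
Every non-tree edge has weight strictly greater than the heaviest edge on the tree path between its endpoints, so the MST is unique.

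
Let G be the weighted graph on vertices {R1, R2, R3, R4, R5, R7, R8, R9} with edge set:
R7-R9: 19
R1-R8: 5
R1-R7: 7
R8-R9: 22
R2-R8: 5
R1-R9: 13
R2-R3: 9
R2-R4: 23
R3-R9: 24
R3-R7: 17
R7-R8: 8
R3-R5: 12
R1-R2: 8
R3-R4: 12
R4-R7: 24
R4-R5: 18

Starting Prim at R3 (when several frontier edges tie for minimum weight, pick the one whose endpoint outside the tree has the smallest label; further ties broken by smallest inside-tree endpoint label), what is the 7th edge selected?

Grow the tree from R3 using Prim:
Step 1: cheapest edge leaving the tree is R2-R3 (9); add R2.
Step 2: cheapest edge leaving the tree is R2-R8 (5); add R8.
Step 3: cheapest edge leaving the tree is R1-R8 (5); add R1.
Step 4: cheapest edge leaving the tree is R1-R7 (7); add R7.
Step 5: cheapest edge leaving the tree is R3-R4 (12); add R4.
Step 6: cheapest edge leaving the tree is R3-R5 (12); add R5.
Step 7: cheapest edge leaving the tree is R1-R9 (13); add R9.
The 7th edge added is R1-R9.

R1-R9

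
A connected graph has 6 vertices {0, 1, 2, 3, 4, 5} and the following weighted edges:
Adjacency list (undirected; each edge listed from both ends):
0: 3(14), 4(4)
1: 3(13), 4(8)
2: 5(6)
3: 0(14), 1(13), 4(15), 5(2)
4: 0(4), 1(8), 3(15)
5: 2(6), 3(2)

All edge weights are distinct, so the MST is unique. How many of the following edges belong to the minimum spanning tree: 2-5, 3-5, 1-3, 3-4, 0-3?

3

Kruskal: consider edges lightest-first.
3-5 (2): add — endpoints in different components.
0-4 (4): add — endpoints in different components.
2-5 (6): add — endpoints in different components.
1-4 (8): add — endpoints in different components.
1-3 (13): add — endpoints in different components.
MST edge set: {3-5, 0-4, 2-5, 1-4, 1-3}.
Of the listed edges, {2-5, 3-5, 1-3} are in the MST → 3.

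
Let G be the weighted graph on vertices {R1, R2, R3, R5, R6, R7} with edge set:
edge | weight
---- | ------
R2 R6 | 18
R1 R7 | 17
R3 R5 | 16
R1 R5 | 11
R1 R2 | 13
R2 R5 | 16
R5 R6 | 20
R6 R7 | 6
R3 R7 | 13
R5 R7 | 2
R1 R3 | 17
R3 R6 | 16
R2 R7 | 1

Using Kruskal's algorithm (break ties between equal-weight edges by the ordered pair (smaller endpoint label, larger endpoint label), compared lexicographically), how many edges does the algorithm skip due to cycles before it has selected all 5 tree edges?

Sort edges by weight, then run Kruskal:
R2 R7 (1): add — endpoints in different components.
R5 R7 (2): add — endpoints in different components.
R6 R7 (6): add — endpoints in different components.
R1 R5 (11): add — endpoints in different components.
R1 R2 (13): skip — R2 and R1 already connected.
R3 R7 (13): add — endpoints in different components.
Edges rejected before the tree was complete: 1.

1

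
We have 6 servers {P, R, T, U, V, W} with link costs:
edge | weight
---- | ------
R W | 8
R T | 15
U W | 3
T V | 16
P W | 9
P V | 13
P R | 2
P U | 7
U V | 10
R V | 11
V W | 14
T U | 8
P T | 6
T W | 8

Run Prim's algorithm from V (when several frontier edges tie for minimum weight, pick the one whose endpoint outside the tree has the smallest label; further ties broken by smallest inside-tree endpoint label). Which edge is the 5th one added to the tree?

Grow the tree from V using Prim:
Step 1: frontier [U V 10, R V 11, P V 13, V W 14, T V 16] → take U V (10); add U.
Step 2: frontier [U W 3, P U 7, T U 8, R V 11, P V 13, V W 14, T V 16] → take U W (3); add W.
Step 3: frontier [P U 7, T U 8, R V 11, P V 13, T V 16, R W 8, T W 8, P W 9] → take P U (7); add P.
Step 4: frontier [P R 2, P T 6, T U 8, R V 11, T V 16, R W 8, T W 8] → take P R (2); add R.
Step 5: frontier [P T 6, R T 15, T U 8, T V 16, T W 8] → take P T (6); add T.
The 5th edge added is P T.

P-T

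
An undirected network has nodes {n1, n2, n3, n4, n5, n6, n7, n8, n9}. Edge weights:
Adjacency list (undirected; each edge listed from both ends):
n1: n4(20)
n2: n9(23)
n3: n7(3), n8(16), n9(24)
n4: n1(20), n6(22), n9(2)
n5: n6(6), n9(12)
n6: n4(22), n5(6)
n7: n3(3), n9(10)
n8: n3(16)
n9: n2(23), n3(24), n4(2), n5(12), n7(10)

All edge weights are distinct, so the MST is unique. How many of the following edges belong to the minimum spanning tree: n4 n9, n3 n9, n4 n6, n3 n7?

2

Kruskal's algorithm — process edges by increasing weight (ties by edge label):
n4 n9 (2): add — endpoints in different components.
n3 n7 (3): add — endpoints in different components.
n5 n6 (6): add — endpoints in different components.
n7 n9 (10): add — endpoints in different components.
n5 n9 (12): add — endpoints in different components.
n3 n8 (16): add — endpoints in different components.
n1 n4 (20): add — endpoints in different components.
n4 n6 (22): skip — n4 and n6 already connected.
n2 n9 (23): add — endpoints in different components.
MST edge set: {n4 n9, n3 n7, n5 n6, n7 n9, n5 n9, n3 n8, n1 n4, n2 n9}.
Of the listed edges, {n4 n9, n3 n7} are in the MST → 2.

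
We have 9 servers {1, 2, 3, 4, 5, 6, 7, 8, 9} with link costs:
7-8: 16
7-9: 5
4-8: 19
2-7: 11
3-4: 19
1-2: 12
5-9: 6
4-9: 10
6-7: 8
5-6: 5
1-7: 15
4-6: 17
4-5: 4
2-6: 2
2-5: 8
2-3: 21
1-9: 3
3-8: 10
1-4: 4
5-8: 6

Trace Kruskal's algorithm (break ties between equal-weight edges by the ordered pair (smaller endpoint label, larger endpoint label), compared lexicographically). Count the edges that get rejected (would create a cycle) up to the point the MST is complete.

3

Kruskal: consider edges lightest-first.
2-6 (2): add — endpoints in different components.
1-9 (3): add — endpoints in different components.
1-4 (4): add — endpoints in different components.
4-5 (4): add — endpoints in different components.
5-6 (5): add — endpoints in different components.
7-9 (5): add — endpoints in different components.
5-8 (6): add — endpoints in different components.
5-9 (6): skip — 5 and 9 already connected.
2-5 (8): skip — 2 and 5 already connected.
6-7 (8): skip — 6 and 7 already connected.
3-8 (10): add — endpoints in different components.
Edges rejected before the tree was complete: 3.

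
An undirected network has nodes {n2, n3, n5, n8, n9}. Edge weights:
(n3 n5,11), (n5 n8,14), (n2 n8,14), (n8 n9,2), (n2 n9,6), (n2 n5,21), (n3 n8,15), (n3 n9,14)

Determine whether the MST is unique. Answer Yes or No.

No

Kruskal's algorithm — process edges by increasing weight (ties by edge label):
n8 n9 (2): add. Components now {n2} {n8,n9} {n5} {n3}
n2 n9 (6): add. Components now {n2,n8,n9} {n5} {n3}
n3 n5 (11): add. Components now {n2,n8,n9} {n3,n5}
n2 n8 (14): skip — n2 and n8 already connected.
n3 n9 (14): add. Components now {n2,n3,n5,n8,n9}
Non-tree edge n5 n8 has weight 14, equal to the heaviest edge on its tree cycle — swapping gives another MST of the same weight. Not unique.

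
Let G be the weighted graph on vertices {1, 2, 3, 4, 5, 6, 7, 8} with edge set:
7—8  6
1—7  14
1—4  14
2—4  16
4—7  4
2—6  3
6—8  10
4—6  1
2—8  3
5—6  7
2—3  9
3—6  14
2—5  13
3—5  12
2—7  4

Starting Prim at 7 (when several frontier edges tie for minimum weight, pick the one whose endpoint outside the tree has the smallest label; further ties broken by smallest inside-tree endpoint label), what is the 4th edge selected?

Grow the tree from 7 using Prim:
Step 1: cheapest edge leaving the tree is 2—7 (4); add 2.
Step 2: cheapest edge leaving the tree is 2—6 (3); add 6.
Step 3: cheapest edge leaving the tree is 4—6 (1); add 4.
Step 4: cheapest edge leaving the tree is 2—8 (3); add 8.
Step 5: cheapest edge leaving the tree is 5—6 (7); add 5.
Step 6: cheapest edge leaving the tree is 2—3 (9); add 3.
Step 7: cheapest edge leaving the tree is 1—4 (14); add 1.
The 4th edge added is 2—8.

2-8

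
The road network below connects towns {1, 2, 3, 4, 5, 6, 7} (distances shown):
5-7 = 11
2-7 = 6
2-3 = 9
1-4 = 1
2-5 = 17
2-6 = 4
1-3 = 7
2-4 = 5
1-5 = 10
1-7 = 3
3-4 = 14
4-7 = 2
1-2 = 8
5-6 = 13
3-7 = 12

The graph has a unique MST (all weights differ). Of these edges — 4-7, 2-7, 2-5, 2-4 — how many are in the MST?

Sort edges by weight, then run Kruskal:
1-4 (1): add — endpoints in different components.
4-7 (2): add — endpoints in different components.
1-7 (3): skip — 1 and 7 already connected.
2-6 (4): add — endpoints in different components.
2-4 (5): add — endpoints in different components.
2-7 (6): skip — 2 and 7 already connected.
1-3 (7): add — endpoints in different components.
1-2 (8): skip — 1 and 2 already connected.
2-3 (9): skip — 2 and 3 already connected.
1-5 (10): add — endpoints in different components.
MST edge set: {1-4, 4-7, 2-6, 2-4, 1-3, 1-5}.
Of the listed edges, {4-7, 2-4} are in the MST → 2.

2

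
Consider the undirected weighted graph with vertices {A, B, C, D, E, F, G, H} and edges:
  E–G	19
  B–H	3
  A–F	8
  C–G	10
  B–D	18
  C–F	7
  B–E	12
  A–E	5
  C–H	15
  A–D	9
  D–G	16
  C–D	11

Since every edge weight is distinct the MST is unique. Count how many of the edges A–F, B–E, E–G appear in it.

2

Sort edges by weight, then run Kruskal:
B–H (3): add — endpoints in different components.
A–E (5): add — endpoints in different components.
C–F (7): add — endpoints in different components.
A–F (8): add — endpoints in different components.
A–D (9): add — endpoints in different components.
C–G (10): add — endpoints in different components.
C–D (11): skip — C and D already connected.
B–E (12): add — endpoints in different components.
MST edge set: {B–H, A–E, C–F, A–F, A–D, C–G, B–E}.
Of the listed edges, {A–F, B–E} are in the MST → 2.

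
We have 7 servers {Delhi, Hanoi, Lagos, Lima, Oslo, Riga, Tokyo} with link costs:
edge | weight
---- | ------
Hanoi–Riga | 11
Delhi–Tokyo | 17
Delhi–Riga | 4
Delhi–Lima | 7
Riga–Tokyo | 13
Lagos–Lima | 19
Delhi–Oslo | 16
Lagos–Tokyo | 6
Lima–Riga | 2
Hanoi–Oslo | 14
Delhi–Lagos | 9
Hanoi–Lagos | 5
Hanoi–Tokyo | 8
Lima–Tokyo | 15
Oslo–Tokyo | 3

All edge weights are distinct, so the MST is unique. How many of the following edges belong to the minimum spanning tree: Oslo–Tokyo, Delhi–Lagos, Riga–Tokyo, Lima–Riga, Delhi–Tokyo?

3

Kruskal: consider edges lightest-first.
Lima–Riga (2): add. Components now {Delhi} {Lagos} {Hanoi} {Oslo} {Tokyo} {Lima,Riga}
Oslo–Tokyo (3): add. Components now {Delhi} {Lagos} {Hanoi} {Oslo,Tokyo} {Lima,Riga}
Delhi–Riga (4): add. Components now {Delhi,Lima,Riga} {Lagos} {Hanoi} {Oslo,Tokyo}
Hanoi–Lagos (5): add. Components now {Delhi,Lima,Riga} {Hanoi,Lagos} {Oslo,Tokyo}
Lagos–Tokyo (6): add. Components now {Delhi,Lima,Riga} {Hanoi,Lagos,Oslo,Tokyo}
Delhi–Lima (7): skip — Delhi and Lima already connected.
Hanoi–Tokyo (8): skip — Hanoi and Tokyo already connected.
Delhi–Lagos (9): add. Components now {Delhi,Hanoi,Lagos,Lima,Oslo,Riga,Tokyo}
MST edge set: {Lima–Riga, Oslo–Tokyo, Delhi–Riga, Hanoi–Lagos, Lagos–Tokyo, Delhi–Lagos}.
Of the listed edges, {Oslo–Tokyo, Delhi–Lagos, Lima–Riga} are in the MST → 3.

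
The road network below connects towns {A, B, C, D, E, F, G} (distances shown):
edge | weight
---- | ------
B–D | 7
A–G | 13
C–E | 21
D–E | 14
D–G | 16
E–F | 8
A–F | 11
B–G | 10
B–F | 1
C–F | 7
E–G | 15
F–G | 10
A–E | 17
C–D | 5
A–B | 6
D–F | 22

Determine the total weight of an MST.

Prim, starting at G.
Step 1: cheapest edge leaving the tree is B–G (10); add B.
Step 2: cheapest edge leaving the tree is B–F (1); add F.
Step 3: cheapest edge leaving the tree is A–B (6); add A.
Step 4: cheapest edge leaving the tree is C–F (7); add C.
Step 5: cheapest edge leaving the tree is C–D (5); add D.
Step 6: cheapest edge leaving the tree is E–F (8); add E.
MST edges: B–G, B–F, A–B, C–F, C–D, E–F; total weight 10+1+6+7+5+8 = 37.

37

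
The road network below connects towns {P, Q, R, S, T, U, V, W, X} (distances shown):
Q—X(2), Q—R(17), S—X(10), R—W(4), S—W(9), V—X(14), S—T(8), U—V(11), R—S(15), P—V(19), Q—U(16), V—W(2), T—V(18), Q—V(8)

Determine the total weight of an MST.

63

Prim's algorithm from Q:
Step 1: cheapest edge leaving the tree is Q—X (2); add X.
Step 2: cheapest edge leaving the tree is Q—V (8); add V.
Step 3: cheapest edge leaving the tree is V—W (2); add W.
Step 4: cheapest edge leaving the tree is R—W (4); add R.
Step 5: cheapest edge leaving the tree is S—W (9); add S.
Step 6: cheapest edge leaving the tree is S—T (8); add T.
Step 7: cheapest edge leaving the tree is U—V (11); add U.
Step 8: cheapest edge leaving the tree is P—V (19); add P.
MST edges: Q—X, Q—V, V—W, R—W, S—W, S—T, U—V, P—V; total weight 2+8+2+4+9+8+11+19 = 63.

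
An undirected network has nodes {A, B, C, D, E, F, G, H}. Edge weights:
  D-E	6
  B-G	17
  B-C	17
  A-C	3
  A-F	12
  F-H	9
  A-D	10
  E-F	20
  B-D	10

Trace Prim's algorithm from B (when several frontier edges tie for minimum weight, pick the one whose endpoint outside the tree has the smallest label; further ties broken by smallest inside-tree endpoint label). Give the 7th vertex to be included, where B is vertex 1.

Grow the tree from B using Prim:
Step 1: frontier [B-D 10, B-C 17, B-G 17] → take B-D (10); add D.
Step 2: frontier [B-C 17, B-G 17, D-E 6, A-D 10] → take D-E (6); add E.
Step 3: frontier [B-C 17, B-G 17, A-D 10, E-F 20] → take A-D (10); add A.
Step 4: frontier [A-C 3, A-F 12, B-C 17, B-G 17, E-F 20] → take A-C (3); add C.
Step 5: frontier [A-F 12, B-G 17, E-F 20] → take A-F (12); add F.
Step 6: frontier [B-G 17, F-H 9] → take F-H (9); add H.
Step 7: frontier [B-G 17] → take B-G (17); add G.
Vertex order: B, D, E, A, C, F, H, G. The 7th vertex is H.

H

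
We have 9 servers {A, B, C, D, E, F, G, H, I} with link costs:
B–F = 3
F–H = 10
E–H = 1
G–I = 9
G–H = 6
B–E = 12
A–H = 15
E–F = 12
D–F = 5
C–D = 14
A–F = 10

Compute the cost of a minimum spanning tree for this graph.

Sort edges by weight, then run Kruskal:
E–H (1): add — endpoints in different components.
B–F (3): add — endpoints in different components.
D–F (5): add — endpoints in different components.
G–H (6): add — endpoints in different components.
G–I (9): add — endpoints in different components.
A–F (10): add — endpoints in different components.
F–H (10): add — endpoints in different components.
B–E (12): skip — B and E already connected.
E–F (12): skip — E and F already connected.
C–D (14): add — endpoints in different components.
MST edges: E–H, B–F, D–F, G–H, G–I, A–F, F–H, C–D; total weight 1+3+5+6+9+10+10+14 = 58.

58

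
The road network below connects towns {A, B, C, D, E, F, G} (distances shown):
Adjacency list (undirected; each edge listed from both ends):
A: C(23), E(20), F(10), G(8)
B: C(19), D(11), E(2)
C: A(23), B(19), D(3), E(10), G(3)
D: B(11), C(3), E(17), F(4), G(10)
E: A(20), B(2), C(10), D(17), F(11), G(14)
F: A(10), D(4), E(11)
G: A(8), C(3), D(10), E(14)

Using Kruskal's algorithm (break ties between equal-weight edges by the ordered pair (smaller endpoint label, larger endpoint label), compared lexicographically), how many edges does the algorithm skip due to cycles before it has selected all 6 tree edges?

Kruskal: consider edges lightest-first.
B E (2): add. Components now {A} {B,E} {C} {D} {F} {G}
C D (3): add. Components now {A} {B,E} {C,D} {F} {G}
C G (3): add. Components now {A} {B,E} {C,D,G} {F}
D F (4): add. Components now {A} {B,E} {C,D,F,G}
A G (8): add. Components now {A,C,D,F,G} {B,E}
A F (10): skip — A and F already connected.
C E (10): add. Components now {A,B,C,D,E,F,G}
Edges rejected before the tree was complete: 1.

1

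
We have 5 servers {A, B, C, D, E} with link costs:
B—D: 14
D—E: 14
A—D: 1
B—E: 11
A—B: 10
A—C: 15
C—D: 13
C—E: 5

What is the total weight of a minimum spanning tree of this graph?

27

Prim's algorithm from C:
Step 1: cheapest edge leaving the tree is C—E (5); add E.
Step 2: cheapest edge leaving the tree is B—E (11); add B.
Step 3: cheapest edge leaving the tree is A—B (10); add A.
Step 4: cheapest edge leaving the tree is A—D (1); add D.
MST edges: C—E, B—E, A—B, A—D; total weight 5+11+10+1 = 27.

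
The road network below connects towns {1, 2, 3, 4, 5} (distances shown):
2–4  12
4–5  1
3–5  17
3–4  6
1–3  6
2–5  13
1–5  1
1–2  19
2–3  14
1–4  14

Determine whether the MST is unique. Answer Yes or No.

No

Kruskal: consider edges lightest-first.
1–5 (1): add. Components now {1,5} {2} {3} {4}
4–5 (1): add. Components now {1,4,5} {2} {3}
1–3 (6): add. Components now {1,3,4,5} {2}
3–4 (6): skip — 3 and 4 already connected.
2–4 (12): add. Components now {1,2,3,4,5}
Non-tree edge 3–4 has weight 6, equal to the heaviest edge on its tree cycle — swapping gives another MST of the same weight. Not unique.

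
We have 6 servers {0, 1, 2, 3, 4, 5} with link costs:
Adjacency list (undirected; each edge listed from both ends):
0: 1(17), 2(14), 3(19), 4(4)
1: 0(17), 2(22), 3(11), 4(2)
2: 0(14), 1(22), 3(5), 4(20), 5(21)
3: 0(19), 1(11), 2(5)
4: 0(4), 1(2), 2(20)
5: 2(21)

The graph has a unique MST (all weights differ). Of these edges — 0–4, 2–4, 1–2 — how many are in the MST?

Sort edges by weight, then run Kruskal:
1–4 (2): add. Components now {0} {1,4} {2} {3} {5}
0–4 (4): add. Components now {0,1,4} {2} {3} {5}
2–3 (5): add. Components now {0,1,4} {2,3} {5}
1–3 (11): add. Components now {0,1,2,3,4} {5}
0–2 (14): skip — 0 and 2 already connected.
0–1 (17): skip — 0 and 1 already connected.
0–3 (19): skip — 0 and 3 already connected.
2–4 (20): skip — 2 and 4 already connected.
2–5 (21): add. Components now {0,1,2,3,4,5}
MST edge set: {1–4, 0–4, 2–3, 1–3, 2–5}.
Of the listed edges, {0–4} are in the MST → 1.

1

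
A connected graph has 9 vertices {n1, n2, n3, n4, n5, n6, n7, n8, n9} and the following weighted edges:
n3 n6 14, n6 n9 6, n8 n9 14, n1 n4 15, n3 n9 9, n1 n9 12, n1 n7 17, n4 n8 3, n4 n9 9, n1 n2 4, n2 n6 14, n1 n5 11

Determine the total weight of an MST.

Grow the tree from n1 using Prim:
Step 1: frontier [n1 n2 4, n1 n5 11, n1 n9 12, n1 n4 15, n1 n7 17] → take n1 n2 (4); add n2.
Step 2: frontier [n1 n5 11, n1 n9 12, n1 n4 15, n1 n7 17, n2 n6 14] → take n1 n5 (11); add n5.
Step 3: frontier [n1 n9 12, n1 n4 15, n1 n7 17, n2 n6 14] → take n1 n9 (12); add n9.
Step 4: frontier [n1 n4 15, n1 n7 17, n2 n6 14, n6 n9 6, n3 n9 9, n4 n9 9, n8 n9 14] → take n6 n9 (6); add n6.
Step 5: frontier [n1 n4 15, n1 n7 17, n3 n6 14, n3 n9 9, n4 n9 9, n8 n9 14] → take n3 n9 (9); add n3.
Step 6: frontier [n1 n4 15, n1 n7 17, n4 n9 9, n8 n9 14] → take n4 n9 (9); add n4.
Step 7: frontier [n1 n7 17, n4 n8 3, n8 n9 14] → take n4 n8 (3); add n8.
Step 8: frontier [n1 n7 17] → take n1 n7 (17); add n7.
MST edges: n1 n2, n1 n5, n1 n9, n6 n9, n3 n9, n4 n9, n4 n8, n1 n7; total weight 4+11+12+6+9+9+3+17 = 71.

71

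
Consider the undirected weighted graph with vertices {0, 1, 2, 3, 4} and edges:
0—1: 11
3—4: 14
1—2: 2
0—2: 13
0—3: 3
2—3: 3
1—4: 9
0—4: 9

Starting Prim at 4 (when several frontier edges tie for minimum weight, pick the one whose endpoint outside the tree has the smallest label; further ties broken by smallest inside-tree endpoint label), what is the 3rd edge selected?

Prim's algorithm from 4:
Step 1: frontier [0—4 9, 1—4 9, 3—4 14] → take 0—4 (9); add 0.
Step 2: frontier [0—3 3, 0—1 11, 0—2 13, 1—4 9, 3—4 14] → take 0—3 (3); add 3.
Step 3: frontier [0—1 11, 0—2 13, 2—3 3, 1—4 9] → take 2—3 (3); add 2.
Step 4: frontier [0—1 11, 1—2 2, 1—4 9] → take 1—2 (2); add 1.
The 3rd edge added is 2—3.

2-3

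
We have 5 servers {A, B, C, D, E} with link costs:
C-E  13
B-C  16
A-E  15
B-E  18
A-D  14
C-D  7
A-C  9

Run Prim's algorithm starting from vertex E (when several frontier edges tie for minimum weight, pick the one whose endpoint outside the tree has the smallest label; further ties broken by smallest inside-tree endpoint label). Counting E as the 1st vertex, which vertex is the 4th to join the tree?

A

Prim's algorithm from E:
Step 1: cheapest edge leaving the tree is C-E (13); add C.
Step 2: cheapest edge leaving the tree is C-D (7); add D.
Step 3: cheapest edge leaving the tree is A-C (9); add A.
Step 4: cheapest edge leaving the tree is B-C (16); add B.
Vertex order: E, C, D, A, B. The 4th vertex is A.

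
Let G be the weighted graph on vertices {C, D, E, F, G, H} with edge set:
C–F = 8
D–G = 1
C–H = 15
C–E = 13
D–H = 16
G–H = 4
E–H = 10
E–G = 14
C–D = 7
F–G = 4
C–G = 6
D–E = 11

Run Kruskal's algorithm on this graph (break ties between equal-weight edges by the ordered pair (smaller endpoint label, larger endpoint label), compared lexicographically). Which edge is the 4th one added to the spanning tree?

C-G

Kruskal's algorithm — process edges by increasing weight (ties by edge label):
D–G (1): add. Components now {C} {D,G} {E} {F} {H}
F–G (4): add. Components now {C} {D,F,G} {E} {H}
G–H (4): add. Components now {C} {D,F,G,H} {E}
C–G (6): add. Components now {C,D,F,G,H} {E}
C–D (7): skip — C and D already connected.
C–F (8): skip — C and F already connected.
E–H (10): add. Components now {C,D,E,F,G,H}
The 4th edge added is C–G.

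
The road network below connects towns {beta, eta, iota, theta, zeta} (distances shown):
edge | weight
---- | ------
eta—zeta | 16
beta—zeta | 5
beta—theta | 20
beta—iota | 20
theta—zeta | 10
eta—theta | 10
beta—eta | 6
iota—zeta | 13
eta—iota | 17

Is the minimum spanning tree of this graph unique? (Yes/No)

No

Kruskal's algorithm — process edges by increasing weight (ties by edge label):
beta—zeta (5): add — endpoints in different components.
beta—eta (6): add — endpoints in different components.
eta—theta (10): add — endpoints in different components.
theta—zeta (10): skip — theta and zeta already connected.
iota—zeta (13): add — endpoints in different components.
Non-tree edge theta—zeta has weight 10, equal to the heaviest edge on its tree cycle — swapping gives another MST of the same weight. Not unique.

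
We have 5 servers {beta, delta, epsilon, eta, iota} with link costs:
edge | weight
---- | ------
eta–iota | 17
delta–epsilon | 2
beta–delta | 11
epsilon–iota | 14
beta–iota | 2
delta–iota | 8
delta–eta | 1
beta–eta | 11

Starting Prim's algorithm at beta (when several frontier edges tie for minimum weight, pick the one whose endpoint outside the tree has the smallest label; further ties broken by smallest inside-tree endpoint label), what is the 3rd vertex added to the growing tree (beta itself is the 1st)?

Grow the tree from beta using Prim:
Step 1: cheapest edge leaving the tree is beta–iota (2); add iota.
Step 2: cheapest edge leaving the tree is delta–iota (8); add delta.
Step 3: cheapest edge leaving the tree is delta–eta (1); add eta.
Step 4: cheapest edge leaving the tree is delta–epsilon (2); add epsilon.
Vertex order: beta, iota, delta, eta, epsilon. The 3rd vertex is delta.

delta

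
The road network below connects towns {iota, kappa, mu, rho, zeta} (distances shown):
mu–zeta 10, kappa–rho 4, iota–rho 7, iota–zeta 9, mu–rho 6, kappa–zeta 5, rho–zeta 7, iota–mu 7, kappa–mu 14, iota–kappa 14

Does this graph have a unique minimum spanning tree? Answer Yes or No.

No

Kruskal's algorithm — process edges by increasing weight (ties by edge label):
kappa–rho (4): add — endpoints in different components.
kappa–zeta (5): add — endpoints in different components.
mu–rho (6): add — endpoints in different components.
iota–mu (7): add — endpoints in different components.
Non-tree edge iota–rho has weight 7, equal to the heaviest edge on its tree cycle — swapping gives another MST of the same weight. Not unique.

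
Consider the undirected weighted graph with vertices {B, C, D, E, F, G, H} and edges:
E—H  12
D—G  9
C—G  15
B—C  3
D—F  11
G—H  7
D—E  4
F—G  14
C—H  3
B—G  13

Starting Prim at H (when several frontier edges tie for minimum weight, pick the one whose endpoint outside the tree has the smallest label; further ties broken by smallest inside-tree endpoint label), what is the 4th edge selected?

Prim, starting at H.
Step 1: frontier [C—H 3, G—H 7, E—H 12] → take C—H (3); add C.
Step 2: frontier [B—C 3, C—G 15, G—H 7, E—H 12] → take B—C (3); add B.
Step 3: frontier [B—G 13, C—G 15, G—H 7, E—H 12] → take G—H (7); add G.
Step 4: frontier [D—G 9, F—G 14, E—H 12] → take D—G (9); add D.
Step 5: frontier [D—E 4, D—F 11, F—G 14, E—H 12] → take D—E (4); add E.
Step 6: frontier [D—F 11, F—G 14] → take D—F (11); add F.
The 4th edge added is D—G.

D-G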